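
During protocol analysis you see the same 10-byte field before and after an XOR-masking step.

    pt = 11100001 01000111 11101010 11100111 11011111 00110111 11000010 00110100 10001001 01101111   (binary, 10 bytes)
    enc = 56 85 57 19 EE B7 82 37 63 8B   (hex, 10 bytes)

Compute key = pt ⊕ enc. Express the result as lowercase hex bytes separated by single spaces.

b7 c2 bd fe 31 80 40 03 ea e4

Since enc = pt ⊕ key, XORing both sides with pt gives key = pt ⊕ enc.
11100001 ⊕ 01010110 = 10110111
01000111 ⊕ 10000101 = 11000010
11101010 ⊕ 01010111 = 10111101
11100111 ⊕ 00011001 = 11111110
11011111 ⊕ 11101110 = 00110001
00110111 ⊕ 10110111 = 10000000
11000010 ⊕ 10000010 = 01000000
00110100 ⊕ 00110111 = 00000011
10001001 ⊕ 01100011 = 11101010
01101111 ⊕ 10001011 = 11100100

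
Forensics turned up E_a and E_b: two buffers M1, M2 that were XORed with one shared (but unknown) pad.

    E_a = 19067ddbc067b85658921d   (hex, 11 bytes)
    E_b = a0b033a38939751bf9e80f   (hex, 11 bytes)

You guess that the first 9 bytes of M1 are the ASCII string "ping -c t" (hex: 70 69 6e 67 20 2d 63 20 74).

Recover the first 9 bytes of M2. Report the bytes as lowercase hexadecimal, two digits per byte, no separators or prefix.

c9df201f6973ae6dd5

First, E_a ⊕ E_b = (M1 ⊕ K) ⊕ (M2 ⊕ K) = M1 ⊕ M2, so the key drops out. Then M2 = (M1 ⊕ M2) ⊕ M1 over the first 9 bytes.
byte 0: (19 xor a0) xor 70 = b9 xor 70 = c9
byte 1: (06 xor b0) xor 69 = b6 xor 69 = df
byte 2: (7d xor 33) xor 6e = 4e xor 6e = 20
byte 3: (db xor a3) xor 67 = 78 xor 67 = 1f
byte 4: (c0 xor 89) xor 20 = 49 xor 20 = 69
byte 5: (67 xor 39) xor 2d = 5e xor 2d = 73
byte 6: (b8 xor 75) xor 63 = cd xor 63 = ae
byte 7: (56 xor 1b) xor 20 = 4d xor 20 = 6d
byte 8: (58 xor f9) xor 74 = a1 xor 74 = d5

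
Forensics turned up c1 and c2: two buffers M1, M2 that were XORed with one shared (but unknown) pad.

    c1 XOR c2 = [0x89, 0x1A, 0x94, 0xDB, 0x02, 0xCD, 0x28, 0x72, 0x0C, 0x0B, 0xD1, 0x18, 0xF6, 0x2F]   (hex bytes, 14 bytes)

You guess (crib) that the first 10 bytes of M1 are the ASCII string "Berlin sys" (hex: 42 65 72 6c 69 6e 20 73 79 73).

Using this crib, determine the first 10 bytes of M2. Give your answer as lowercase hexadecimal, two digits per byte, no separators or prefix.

Since c1 ⊕ c2 = M1 ⊕ M2, XORing with the guessed M1 bytes yields the corresponding M2 bytes: M2 = (c1 ⊕ c2) ⊕ M1.
89 ^ 42 = cb
1a ^ 65 = 7f
94 ^ 72 = e6
db ^ 6c = b7
02 ^ 69 = 6b
cd ^ 6e = a3
28 ^ 20 = 08
72 ^ 73 = 01
0c ^ 79 = 75
0b ^ 73 = 78

cb7fe6b76ba308017578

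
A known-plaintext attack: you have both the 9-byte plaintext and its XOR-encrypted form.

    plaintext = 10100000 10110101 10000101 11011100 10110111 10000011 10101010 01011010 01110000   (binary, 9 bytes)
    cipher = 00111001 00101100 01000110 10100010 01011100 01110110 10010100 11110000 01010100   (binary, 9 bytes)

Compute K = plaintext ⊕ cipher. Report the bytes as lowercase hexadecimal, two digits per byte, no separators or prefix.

Since cipher = plaintext ⊕ K, XORing both sides with plaintext gives K = plaintext ⊕ cipher.
byte 0: 160 ⊕  57 = 153
byte 1: 181 ⊕  44 = 153
byte 2: 133 ⊕  70 = 195
byte 3: 220 ⊕ 162 = 126
byte 4: 183 ⊕  92 = 235
byte 5: 131 ⊕ 118 = 245
byte 6: 170 ⊕ 148 =  62
byte 7:  90 ⊕ 240 = 170
byte 8: 112 ⊕  84 =  36

9999c37eebf53eaa24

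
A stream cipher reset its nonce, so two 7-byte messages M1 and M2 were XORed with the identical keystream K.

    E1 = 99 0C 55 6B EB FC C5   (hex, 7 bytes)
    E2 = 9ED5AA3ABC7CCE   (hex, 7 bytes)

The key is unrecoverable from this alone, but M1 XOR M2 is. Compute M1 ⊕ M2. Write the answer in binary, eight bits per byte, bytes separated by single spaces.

E1 ⊕ E2 = (M1 ⊕ K) ⊕ (M2 ⊕ K) = M1 ⊕ M2 — the shared key cancels under XOR.
99 XOR 9e = 07
0c XOR d5 = d9
55 XOR aa = ff
6b XOR 3a = 51
eb XOR bc = 57
fc XOR 7c = 80
c5 XOR ce = 0b

00000111 11011001 11111111 01010001 01010111 10000000 00001011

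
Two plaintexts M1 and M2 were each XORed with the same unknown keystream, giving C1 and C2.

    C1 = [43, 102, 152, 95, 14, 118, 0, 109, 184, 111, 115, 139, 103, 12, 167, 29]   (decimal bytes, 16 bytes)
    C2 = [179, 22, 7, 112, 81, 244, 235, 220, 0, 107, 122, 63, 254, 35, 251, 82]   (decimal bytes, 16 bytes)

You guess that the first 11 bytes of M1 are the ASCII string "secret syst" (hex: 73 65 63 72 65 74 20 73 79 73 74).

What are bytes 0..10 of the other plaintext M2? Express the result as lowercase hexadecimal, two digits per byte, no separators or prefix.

First, C1 ⊕ C2 = (M1 ⊕ K) ⊕ (M2 ⊕ K) = M1 ⊕ M2, so the key drops out. Then M2 = (M1 ⊕ M2) ⊕ M1 over the first 11 bytes.
byte 0: (2b XOR b3) XOR 73 = 98 XOR 73 = eb
byte 1: (66 XOR 16) XOR 65 = 70 XOR 65 = 15
byte 2: (98 XOR 07) XOR 63 = 9f XOR 63 = fc
byte 3: (5f XOR 70) XOR 72 = 2f XOR 72 = 5d
byte 4: (0e XOR 51) XOR 65 = 5f XOR 65 = 3a
byte 5: (76 XOR f4) XOR 74 = 82 XOR 74 = f6
byte 6: (00 XOR eb) XOR 20 = eb XOR 20 = cb
byte 7: (6d XOR dc) XOR 73 = b1 XOR 73 = c2
byte 8: (b8 XOR 00) XOR 79 = b8 XOR 79 = c1
byte 9: (6f XOR 6b) XOR 73 = 04 XOR 73 = 77
byte 10: (73 XOR 7a) XOR 74 = 09 XOR 74 = 7d

eb15fc5d3af6cbc2c1777d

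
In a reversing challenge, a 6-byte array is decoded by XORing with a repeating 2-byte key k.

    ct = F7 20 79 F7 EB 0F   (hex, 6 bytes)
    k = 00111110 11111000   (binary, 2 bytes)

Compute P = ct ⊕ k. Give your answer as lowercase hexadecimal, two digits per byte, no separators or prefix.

c9d8470fd5f7

The 2-byte key repeats, so the effective keystream is 3e f8 3e f8 3e f8.
byte 0: f7 xor 3e = c9
byte 1: 20 xor f8 = d8
byte 2: 79 xor 3e = 47
byte 3: f7 xor f8 = 0f
byte 4: eb xor 3e = d5
byte 5: 0f xor f8 = f7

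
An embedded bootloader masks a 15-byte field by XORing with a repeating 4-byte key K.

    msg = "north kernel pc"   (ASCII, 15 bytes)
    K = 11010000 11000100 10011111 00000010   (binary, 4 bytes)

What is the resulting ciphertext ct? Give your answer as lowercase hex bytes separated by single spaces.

be ab ed 76 b8 e4 f4 67 a2 aa fa 6e f0 b4 fc

The 4-byte key repeats, so the effective keystream is d0 c4 9f 02 d0 c4 9f 02 d0 c4 9f 02 d0 c4 9f.
byte 0: 110 ⊕ 208 = 190
byte 1: 111 ⊕ 196 = 171
byte 2: 114 ⊕ 159 = 237
byte 3: 116 ⊕   2 = 118
byte 4: 104 ⊕ 208 = 184
byte 5:  32 ⊕ 196 = 228
byte 6: 107 ⊕ 159 = 244
byte 7: 101 ⊕   2 = 103
byte 8: 114 ⊕ 208 = 162
byte 9: 110 ⊕ 196 = 170
byte 10: 101 ⊕ 159 = 250
byte 11: 108 ⊕   2 = 110
byte 12:  32 ⊕ 208 = 240
byte 13: 112 ⊕ 196 = 180
byte 14:  99 ⊕ 159 = 252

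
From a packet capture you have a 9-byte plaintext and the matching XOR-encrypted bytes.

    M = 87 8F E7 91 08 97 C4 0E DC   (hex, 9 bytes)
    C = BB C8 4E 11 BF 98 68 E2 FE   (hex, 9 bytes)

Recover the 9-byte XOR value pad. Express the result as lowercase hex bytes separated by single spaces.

Since C = M ⊕ pad, XORing both sides with M gives pad = M ⊕ C.
byte 0: 87 ^ bb = 3c
byte 1: 8f ^ c8 = 47
byte 2: e7 ^ 4e = a9
byte 3: 91 ^ 11 = 80
byte 4: 08 ^ bf = b7
byte 5: 97 ^ 98 = 0f
byte 6: c4 ^ 68 = ac
byte 7: 0e ^ e2 = ec
byte 8: dc ^ fe = 22

3c 47 a9 80 b7 0f ac ec 22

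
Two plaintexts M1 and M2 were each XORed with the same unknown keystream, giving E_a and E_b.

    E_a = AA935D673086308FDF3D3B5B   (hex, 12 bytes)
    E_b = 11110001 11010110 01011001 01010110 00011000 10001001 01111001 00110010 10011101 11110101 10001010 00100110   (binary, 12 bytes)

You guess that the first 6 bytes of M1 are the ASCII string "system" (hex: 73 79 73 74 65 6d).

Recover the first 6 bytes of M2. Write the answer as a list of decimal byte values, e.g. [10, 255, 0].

[40, 60, 119, 69, 77, 98]

First, E_a ⊕ E_b = (M1 ⊕ K) ⊕ (M2 ⊕ K) = M1 ⊕ M2, so the key drops out. Then M2 = (M1 ⊕ M2) ⊕ M1 over the first 6 bytes.
byte 0: (aa ⊕ f1) ⊕ 73 = 5b ⊕ 73 = 28
byte 1: (93 ⊕ d6) ⊕ 79 = 45 ⊕ 79 = 3c
byte 2: (5d ⊕ 59) ⊕ 73 = 04 ⊕ 73 = 77
byte 3: (67 ⊕ 56) ⊕ 74 = 31 ⊕ 74 = 45
byte 4: (30 ⊕ 18) ⊕ 65 = 28 ⊕ 65 = 4d
byte 5: (86 ⊕ 89) ⊕ 6d = 0f ⊕ 6d = 62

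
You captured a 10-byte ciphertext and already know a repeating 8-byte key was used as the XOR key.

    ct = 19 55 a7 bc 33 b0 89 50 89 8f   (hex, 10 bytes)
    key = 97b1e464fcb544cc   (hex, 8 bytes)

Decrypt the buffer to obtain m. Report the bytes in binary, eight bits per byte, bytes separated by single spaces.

The 8-byte key repeats, so the effective keystream is 97 b1 e4 64 fc b5 44 cc 97 b1.
byte 0:  25 ^ 151 = 142
byte 1:  85 ^ 177 = 228
byte 2: 167 ^ 228 =  67
byte 3: 188 ^ 100 = 216
byte 4:  51 ^ 252 = 207
byte 5: 176 ^ 181 =   5
byte 6: 137 ^  68 = 205
byte 7:  80 ^ 204 = 156
byte 8: 137 ^ 151 =  30
byte 9: 143 ^ 177 =  62

10001110 11100100 01000011 11011000 11001111 00000101 11001101 10011100 00011110 00111110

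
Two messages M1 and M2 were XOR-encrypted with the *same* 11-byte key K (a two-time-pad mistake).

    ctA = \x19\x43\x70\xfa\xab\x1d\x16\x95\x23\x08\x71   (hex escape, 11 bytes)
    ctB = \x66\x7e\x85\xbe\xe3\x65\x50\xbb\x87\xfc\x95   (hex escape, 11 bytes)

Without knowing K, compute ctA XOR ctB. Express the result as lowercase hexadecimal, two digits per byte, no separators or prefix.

ctA ⊕ ctB = (M1 ⊕ K) ⊕ (M2 ⊕ K) = M1 ⊕ M2 — the shared key cancels under XOR.
19 XOR 66 = 7f
43 XOR 7e = 3d
70 XOR 85 = f5
fa XOR be = 44
ab XOR e3 = 48
1d XOR 65 = 78
16 XOR 50 = 46
95 XOR bb = 2e
23 XOR 87 = a4
08 XOR fc = f4
71 XOR 95 = e4

7f3df5444878462ea4f4e4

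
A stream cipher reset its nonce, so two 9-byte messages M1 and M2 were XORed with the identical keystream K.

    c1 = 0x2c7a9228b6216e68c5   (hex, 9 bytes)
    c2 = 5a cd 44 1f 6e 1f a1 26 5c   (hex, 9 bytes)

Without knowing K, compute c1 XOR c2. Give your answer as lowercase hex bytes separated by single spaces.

76 b7 d6 37 d8 3e cf 4e 99

c1 ⊕ c2 = (M1 ⊕ K) ⊕ (M2 ⊕ K) = M1 ⊕ M2 — the shared key cancels under XOR.
 44 XOR  90 = 118
122 XOR 205 = 183
146 XOR  68 = 214
 40 XOR  31 =  55
182 XOR 110 = 216
 33 XOR  31 =  62
110 XOR 161 = 207
104 XOR  38 =  78
197 XOR  92 = 153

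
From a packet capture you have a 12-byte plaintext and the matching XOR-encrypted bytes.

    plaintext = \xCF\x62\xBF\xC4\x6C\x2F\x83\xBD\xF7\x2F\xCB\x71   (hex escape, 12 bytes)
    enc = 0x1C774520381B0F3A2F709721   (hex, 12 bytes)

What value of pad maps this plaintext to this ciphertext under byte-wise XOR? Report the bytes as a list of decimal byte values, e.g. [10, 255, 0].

[211, 21, 250, 228, 84, 52, 140, 135, 216, 95, 92, 80]

Since enc = plaintext ⊕ pad, XORing both sides with plaintext gives pad = plaintext ⊕ enc.
cf xor 1c = d3
62 xor 77 = 15
bf xor 45 = fa
c4 xor 20 = e4
6c xor 38 = 54
2f xor 1b = 34
83 xor 0f = 8c
bd xor 3a = 87
f7 xor 2f = d8
2f xor 70 = 5f
cb xor 97 = 5c
71 xor 21 = 50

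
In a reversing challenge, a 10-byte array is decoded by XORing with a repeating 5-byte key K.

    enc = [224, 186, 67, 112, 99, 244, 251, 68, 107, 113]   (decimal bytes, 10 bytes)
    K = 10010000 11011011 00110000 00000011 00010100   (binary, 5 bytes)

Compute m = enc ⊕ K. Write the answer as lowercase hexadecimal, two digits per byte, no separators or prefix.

The 5-byte key repeats, so the effective keystream is 90 db 30 03 14 90 db 30 03 14.
byte 0: e0 ⊕ 90 = 70
byte 1: ba ⊕ db = 61
byte 2: 43 ⊕ 30 = 73
byte 3: 70 ⊕ 03 = 73
byte 4: 63 ⊕ 14 = 77
byte 5: f4 ⊕ 90 = 64
byte 6: fb ⊕ db = 20
byte 7: 44 ⊕ 30 = 74
byte 8: 6b ⊕ 03 = 68
byte 9: 71 ⊕ 14 = 65

70617373776420746865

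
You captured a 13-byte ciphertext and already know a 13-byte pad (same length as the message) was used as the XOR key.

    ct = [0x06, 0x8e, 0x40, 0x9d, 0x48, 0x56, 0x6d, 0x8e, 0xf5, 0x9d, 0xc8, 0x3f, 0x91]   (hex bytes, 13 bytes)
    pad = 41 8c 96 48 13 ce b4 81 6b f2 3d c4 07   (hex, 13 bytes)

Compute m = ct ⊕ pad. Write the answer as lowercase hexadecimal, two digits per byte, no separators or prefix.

4702d6d55b98d90f9e6ff5fb96

XOR is its own inverse, so applying the key byte-wise gives the result directly.
byte 0: 06 ⊕ 41 = 47
byte 1: 8e ⊕ 8c = 02
byte 2: 40 ⊕ 96 = d6
byte 3: 9d ⊕ 48 = d5
byte 4: 48 ⊕ 13 = 5b
byte 5: 56 ⊕ ce = 98
byte 6: 6d ⊕ b4 = d9
byte 7: 8e ⊕ 81 = 0f
byte 8: f5 ⊕ 6b = 9e
byte 9: 9d ⊕ f2 = 6f
byte 10: c8 ⊕ 3d = f5
byte 11: 3f ⊕ c4 = fb
byte 12: 91 ⊕ 07 = 96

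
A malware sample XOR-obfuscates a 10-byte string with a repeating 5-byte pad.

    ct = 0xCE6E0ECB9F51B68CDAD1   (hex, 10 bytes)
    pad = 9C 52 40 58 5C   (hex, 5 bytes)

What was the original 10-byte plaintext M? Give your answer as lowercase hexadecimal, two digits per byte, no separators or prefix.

The 5-byte key repeats, so the effective keystream is 9c 52 40 58 5c 9c 52 40 58 5c.
byte 0: ce XOR 9c = 52
byte 1: 6e XOR 52 = 3c
byte 2: 0e XOR 40 = 4e
byte 3: cb XOR 58 = 93
byte 4: 9f XOR 5c = c3
byte 5: 51 XOR 9c = cd
byte 6: b6 XOR 52 = e4
byte 7: 8c XOR 40 = cc
byte 8: da XOR 58 = 82
byte 9: d1 XOR 5c = 8d

523c4e93c3cde4cc828d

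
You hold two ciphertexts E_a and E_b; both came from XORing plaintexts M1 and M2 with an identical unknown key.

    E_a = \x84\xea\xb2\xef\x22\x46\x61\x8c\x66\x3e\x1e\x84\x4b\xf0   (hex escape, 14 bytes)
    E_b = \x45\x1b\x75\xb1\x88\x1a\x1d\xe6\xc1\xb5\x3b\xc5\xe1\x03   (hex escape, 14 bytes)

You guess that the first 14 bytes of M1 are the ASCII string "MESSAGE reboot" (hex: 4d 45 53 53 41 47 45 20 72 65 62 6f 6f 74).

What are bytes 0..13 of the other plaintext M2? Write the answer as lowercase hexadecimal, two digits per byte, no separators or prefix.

8cb4940deb1b394ad5ee472ec587

First, E_a ⊕ E_b = (M1 ⊕ K) ⊕ (M2 ⊕ K) = M1 ⊕ M2, so the key drops out. Then M2 = (M1 ⊕ M2) ⊕ M1 over the first 14 bytes.
byte 0: (84 ^ 45) ^ 4d = c1 ^ 4d = 8c
byte 1: (ea ^ 1b) ^ 45 = f1 ^ 45 = b4
byte 2: (b2 ^ 75) ^ 53 = c7 ^ 53 = 94
byte 3: (ef ^ b1) ^ 53 = 5e ^ 53 = 0d
byte 4: (22 ^ 88) ^ 41 = aa ^ 41 = eb
byte 5: (46 ^ 1a) ^ 47 = 5c ^ 47 = 1b
byte 6: (61 ^ 1d) ^ 45 = 7c ^ 45 = 39
byte 7: (8c ^ e6) ^ 20 = 6a ^ 20 = 4a
byte 8: (66 ^ c1) ^ 72 = a7 ^ 72 = d5
byte 9: (3e ^ b5) ^ 65 = 8b ^ 65 = ee
byte 10: (1e ^ 3b) ^ 62 = 25 ^ 62 = 47
byte 11: (84 ^ c5) ^ 6f = 41 ^ 6f = 2e
byte 12: (4b ^ e1) ^ 6f = aa ^ 6f = c5
byte 13: (f0 ^ 03) ^ 74 = f3 ^ 74 = 87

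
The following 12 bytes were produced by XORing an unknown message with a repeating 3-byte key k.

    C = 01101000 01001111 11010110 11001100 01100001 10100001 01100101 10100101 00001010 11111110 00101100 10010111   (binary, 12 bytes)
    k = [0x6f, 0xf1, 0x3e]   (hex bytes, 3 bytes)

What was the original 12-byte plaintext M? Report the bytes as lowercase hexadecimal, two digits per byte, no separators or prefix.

07bee8a3909f0a543491dda9

The 3-byte key repeats, so the effective keystream is 6f f1 3e 6f f1 3e 6f f1 3e 6f f1 3e.
byte 0: 68 XOR 6f = 07
byte 1: 4f XOR f1 = be
byte 2: d6 XOR 3e = e8
byte 3: cc XOR 6f = a3
byte 4: 61 XOR f1 = 90
byte 5: a1 XOR 3e = 9f
byte 6: 65 XOR 6f = 0a
byte 7: a5 XOR f1 = 54
byte 8: 0a XOR 3e = 34
byte 9: fe XOR 6f = 91
byte 10: 2c XOR f1 = dd
byte 11: 97 XOR 3e = a9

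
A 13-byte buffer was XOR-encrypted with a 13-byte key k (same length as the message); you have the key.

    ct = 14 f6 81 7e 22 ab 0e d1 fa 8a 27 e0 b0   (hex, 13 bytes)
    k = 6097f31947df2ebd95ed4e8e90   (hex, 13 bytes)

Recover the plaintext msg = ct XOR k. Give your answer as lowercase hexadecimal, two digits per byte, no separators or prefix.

746172676574206c6f67696e20

byte 0: 14 XOR 60 = 74
byte 1: f6 XOR 97 = 61
byte 2: 81 XOR f3 = 72
byte 3: 7e XOR 19 = 67
byte 4: 22 XOR 47 = 65
byte 5: ab XOR df = 74
byte 6: 0e XOR 2e = 20
byte 7: d1 XOR bd = 6c
byte 8: fa XOR 95 = 6f
byte 9: 8a XOR ed = 67
byte 10: 27 XOR 4e = 69
byte 11: e0 XOR 8e = 6e
byte 12: b0 XOR 90 = 20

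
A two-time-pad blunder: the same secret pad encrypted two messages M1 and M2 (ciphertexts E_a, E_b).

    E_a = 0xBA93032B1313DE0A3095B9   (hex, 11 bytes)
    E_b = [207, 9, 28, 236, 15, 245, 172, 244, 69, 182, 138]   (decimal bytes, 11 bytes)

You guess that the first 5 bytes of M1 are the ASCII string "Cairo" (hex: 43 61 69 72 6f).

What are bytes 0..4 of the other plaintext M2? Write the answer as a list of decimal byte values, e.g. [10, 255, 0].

[54, 251, 118, 181, 115]

First, E_a ⊕ E_b = (M1 ⊕ K) ⊕ (M2 ⊕ K) = M1 ⊕ M2, so the key drops out. Then M2 = (M1 ⊕ M2) ⊕ M1 over the first 5 bytes.
byte 0: (ba XOR cf) XOR 43 = 75 XOR 43 = 36
byte 1: (93 XOR 09) XOR 61 = 9a XOR 61 = fb
byte 2: (03 XOR 1c) XOR 69 = 1f XOR 69 = 76
byte 3: (2b XOR ec) XOR 72 = c7 XOR 72 = b5
byte 4: (13 XOR 0f) XOR 6f = 1c XOR 6f = 73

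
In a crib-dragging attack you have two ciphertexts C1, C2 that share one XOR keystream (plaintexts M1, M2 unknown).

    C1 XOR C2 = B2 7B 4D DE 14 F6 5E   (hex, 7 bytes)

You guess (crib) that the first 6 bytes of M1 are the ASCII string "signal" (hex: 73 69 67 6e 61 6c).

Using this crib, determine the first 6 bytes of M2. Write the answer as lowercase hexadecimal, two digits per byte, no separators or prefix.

c1122ab0759a

Since C1 ⊕ C2 = M1 ⊕ M2, XORing with the guessed M1 bytes yields the corresponding M2 bytes: M2 = (C1 ⊕ C2) ⊕ M1.
178 xor 115 = 193
123 xor 105 =  18
 77 xor 103 =  42
222 xor 110 = 176
 20 xor  97 = 117
246 xor 108 = 154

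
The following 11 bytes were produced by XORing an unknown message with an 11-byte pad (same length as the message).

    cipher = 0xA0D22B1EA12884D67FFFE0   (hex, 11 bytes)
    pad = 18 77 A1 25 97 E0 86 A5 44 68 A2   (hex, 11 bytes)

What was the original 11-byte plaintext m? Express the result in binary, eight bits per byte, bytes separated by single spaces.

10111000 10100101 10001010 00111011 00110110 11001000 00000010 01110011 00111011 10010111 01000010

a0 XOR 18 = b8
d2 XOR 77 = a5
2b XOR a1 = 8a
1e XOR 25 = 3b
a1 XOR 97 = 36
28 XOR e0 = c8
84 XOR 86 = 02
d6 XOR a5 = 73
7f XOR 44 = 3b
ff XOR 68 = 97
e0 XOR a2 = 42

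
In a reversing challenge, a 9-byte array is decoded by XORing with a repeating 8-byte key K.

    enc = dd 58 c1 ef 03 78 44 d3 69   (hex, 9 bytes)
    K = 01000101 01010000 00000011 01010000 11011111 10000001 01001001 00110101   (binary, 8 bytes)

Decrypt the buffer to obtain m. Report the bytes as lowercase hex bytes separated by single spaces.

The 8-byte key repeats, so the effective keystream is 45 50 03 50 df 81 49 35 45.
byte 0: dd ^ 45 = 98
byte 1: 58 ^ 50 = 08
byte 2: c1 ^ 03 = c2
byte 3: ef ^ 50 = bf
byte 4: 03 ^ df = dc
byte 5: 78 ^ 81 = f9
byte 6: 44 ^ 49 = 0d
byte 7: d3 ^ 35 = e6
byte 8: 69 ^ 45 = 2c

98 08 c2 bf dc f9 0d e6 2c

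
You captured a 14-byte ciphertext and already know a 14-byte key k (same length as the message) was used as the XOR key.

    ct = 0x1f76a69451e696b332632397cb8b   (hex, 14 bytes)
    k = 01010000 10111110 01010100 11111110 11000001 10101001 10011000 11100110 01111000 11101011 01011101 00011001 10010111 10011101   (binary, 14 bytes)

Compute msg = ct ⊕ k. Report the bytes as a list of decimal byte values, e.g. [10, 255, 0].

 31 xor  80 =  79
118 xor 190 = 200
166 xor  84 = 242
148 xor 254 = 106
 81 xor 193 = 144
230 xor 169 =  79
150 xor 152 =  14
179 xor 230 =  85
 50 xor 120 =  74
 99 xor 235 = 136
 35 xor  93 = 126
151 xor  25 = 142
203 xor 151 =  92
139 xor 157 =  22

[79, 200, 242, 106, 144, 79, 14, 85, 74, 136, 126, 142, 92, 22]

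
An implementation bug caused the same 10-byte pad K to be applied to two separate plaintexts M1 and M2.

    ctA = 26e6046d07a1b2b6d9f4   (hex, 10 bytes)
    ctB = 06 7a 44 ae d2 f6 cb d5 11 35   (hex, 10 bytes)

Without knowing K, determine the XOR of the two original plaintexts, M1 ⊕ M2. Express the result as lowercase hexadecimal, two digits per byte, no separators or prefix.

ctA ⊕ ctB = (M1 ⊕ K) ⊕ (M2 ⊕ K) = M1 ⊕ M2 — the shared key cancels under XOR.
byte 0: 26 XOR 06 = 20
byte 1: e6 XOR 7a = 9c
byte 2: 04 XOR 44 = 40
byte 3: 6d XOR ae = c3
byte 4: 07 XOR d2 = d5
byte 5: a1 XOR f6 = 57
byte 6: b2 XOR cb = 79
byte 7: b6 XOR d5 = 63
byte 8: d9 XOR 11 = c8
byte 9: f4 XOR 35 = c1

209c40c3d5577963c8c1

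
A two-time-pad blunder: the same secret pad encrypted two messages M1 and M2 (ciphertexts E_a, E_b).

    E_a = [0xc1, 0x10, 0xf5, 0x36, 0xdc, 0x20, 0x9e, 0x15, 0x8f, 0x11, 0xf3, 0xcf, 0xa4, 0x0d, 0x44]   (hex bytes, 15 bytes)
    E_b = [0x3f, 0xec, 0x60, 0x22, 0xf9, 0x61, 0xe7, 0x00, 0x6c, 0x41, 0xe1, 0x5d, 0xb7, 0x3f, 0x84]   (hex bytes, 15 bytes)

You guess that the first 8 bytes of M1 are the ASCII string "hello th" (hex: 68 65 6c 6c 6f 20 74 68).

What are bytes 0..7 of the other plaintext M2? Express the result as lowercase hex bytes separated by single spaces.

First, E_a ⊕ E_b = (M1 ⊕ K) ⊕ (M2 ⊕ K) = M1 ⊕ M2, so the key drops out. Then M2 = (M1 ⊕ M2) ⊕ M1 over the first 8 bytes.
byte 0: (c1 XOR 3f) XOR 68 = fe XOR 68 = 96
byte 1: (10 XOR ec) XOR 65 = fc XOR 65 = 99
byte 2: (f5 XOR 60) XOR 6c = 95 XOR 6c = f9
byte 3: (36 XOR 22) XOR 6c = 14 XOR 6c = 78
byte 4: (dc XOR f9) XOR 6f = 25 XOR 6f = 4a
byte 5: (20 XOR 61) XOR 20 = 41 XOR 20 = 61
byte 6: (9e XOR e7) XOR 74 = 79 XOR 74 = 0d
byte 7: (15 XOR 00) XOR 68 = 15 XOR 68 = 7d

96 99 f9 78 4a 61 0d 7d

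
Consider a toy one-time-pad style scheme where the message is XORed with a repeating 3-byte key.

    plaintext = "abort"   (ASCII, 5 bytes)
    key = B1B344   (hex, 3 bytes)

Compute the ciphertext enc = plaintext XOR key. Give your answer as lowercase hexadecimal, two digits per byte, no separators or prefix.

The 3-byte key repeats, so the effective keystream is b1 b3 44 b1 b3.
byte 0: 61 ^ b1 = d0
byte 1: 62 ^ b3 = d1
byte 2: 6f ^ 44 = 2b
byte 3: 72 ^ b1 = c3
byte 4: 74 ^ b3 = c7

d0d12bc3c7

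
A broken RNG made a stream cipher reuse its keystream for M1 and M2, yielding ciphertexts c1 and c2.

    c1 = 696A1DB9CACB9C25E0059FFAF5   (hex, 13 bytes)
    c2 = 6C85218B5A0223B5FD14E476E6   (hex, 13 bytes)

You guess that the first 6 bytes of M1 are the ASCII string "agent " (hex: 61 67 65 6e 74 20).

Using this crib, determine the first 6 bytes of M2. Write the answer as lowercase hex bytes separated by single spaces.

64 88 59 5c e4 e9

First, c1 ⊕ c2 = (M1 ⊕ K) ⊕ (M2 ⊕ K) = M1 ⊕ M2, so the key drops out. Then M2 = (M1 ⊕ M2) ⊕ M1 over the first 6 bytes.
byte 0: (69 xor 6c) xor 61 = 05 xor 61 = 64
byte 1: (6a xor 85) xor 67 = ef xor 67 = 88
byte 2: (1d xor 21) xor 65 = 3c xor 65 = 59
byte 3: (b9 xor 8b) xor 6e = 32 xor 6e = 5c
byte 4: (ca xor 5a) xor 74 = 90 xor 74 = e4
byte 5: (cb xor 02) xor 20 = c9 xor 20 = e9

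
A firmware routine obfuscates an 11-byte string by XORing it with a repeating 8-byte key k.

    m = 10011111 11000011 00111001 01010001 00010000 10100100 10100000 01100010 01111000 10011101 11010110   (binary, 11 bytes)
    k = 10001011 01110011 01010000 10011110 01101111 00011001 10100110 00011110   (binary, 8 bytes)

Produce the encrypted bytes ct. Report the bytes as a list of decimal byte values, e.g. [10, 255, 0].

[20, 176, 105, 207, 127, 189, 6, 124, 243, 238, 134]

The 8-byte key repeats, so the effective keystream is 8b 73 50 9e 6f 19 a6 1e 8b 73 50.
byte 0: 10011111 XOR 10001011 = 00010100
byte 1: 11000011 XOR 01110011 = 10110000
byte 2: 00111001 XOR 01010000 = 01101001
byte 3: 01010001 XOR 10011110 = 11001111
byte 4: 00010000 XOR 01101111 = 01111111
byte 5: 10100100 XOR 00011001 = 10111101
byte 6: 10100000 XOR 10100110 = 00000110
byte 7: 01100010 XOR 00011110 = 01111100
byte 8: 01111000 XOR 10001011 = 11110011
byte 9: 10011101 XOR 01110011 = 11101110
byte 10: 11010110 XOR 01010000 = 10000110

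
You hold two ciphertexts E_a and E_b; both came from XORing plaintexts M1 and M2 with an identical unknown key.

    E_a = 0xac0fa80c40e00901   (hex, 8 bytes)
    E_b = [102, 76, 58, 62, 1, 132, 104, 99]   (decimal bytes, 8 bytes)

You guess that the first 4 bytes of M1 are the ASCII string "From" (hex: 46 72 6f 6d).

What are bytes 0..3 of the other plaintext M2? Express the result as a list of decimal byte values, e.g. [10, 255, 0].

[140, 49, 253, 95]

First, E_a ⊕ E_b = (M1 ⊕ K) ⊕ (M2 ⊕ K) = M1 ⊕ M2, so the key drops out. Then M2 = (M1 ⊕ M2) ⊕ M1 over the first 4 bytes.
byte 0: (ac xor 66) xor 46 = ca xor 46 = 8c
byte 1: (0f xor 4c) xor 72 = 43 xor 72 = 31
byte 2: (a8 xor 3a) xor 6f = 92 xor 6f = fd
byte 3: (0c xor 3e) xor 6d = 32 xor 6d = 5f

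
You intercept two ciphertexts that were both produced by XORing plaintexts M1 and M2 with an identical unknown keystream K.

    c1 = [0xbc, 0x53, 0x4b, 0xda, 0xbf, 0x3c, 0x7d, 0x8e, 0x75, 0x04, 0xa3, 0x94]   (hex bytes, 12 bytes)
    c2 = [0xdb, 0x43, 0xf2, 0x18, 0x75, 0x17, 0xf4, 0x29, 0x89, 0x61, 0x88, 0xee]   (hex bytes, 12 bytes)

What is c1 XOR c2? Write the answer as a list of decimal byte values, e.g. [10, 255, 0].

[103, 16, 185, 194, 202, 43, 137, 167, 252, 101, 43, 122]

c1 ⊕ c2 = (M1 ⊕ K) ⊕ (M2 ⊕ K) = M1 ⊕ M2 — the shared key cancels under XOR.
10111100 XOR 11011011 = 01100111
01010011 XOR 01000011 = 00010000
01001011 XOR 11110010 = 10111001
11011010 XOR 00011000 = 11000010
10111111 XOR 01110101 = 11001010
00111100 XOR 00010111 = 00101011
01111101 XOR 11110100 = 10001001
10001110 XOR 00101001 = 10100111
01110101 XOR 10001001 = 11111100
00000100 XOR 01100001 = 01100101
10100011 XOR 10001000 = 00101011
10010100 XOR 11101110 = 01111010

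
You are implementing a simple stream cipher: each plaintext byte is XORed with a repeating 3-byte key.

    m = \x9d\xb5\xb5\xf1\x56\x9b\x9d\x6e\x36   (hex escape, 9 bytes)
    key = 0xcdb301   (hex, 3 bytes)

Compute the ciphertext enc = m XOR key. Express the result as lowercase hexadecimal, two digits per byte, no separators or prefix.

The 3-byte key repeats, so the effective keystream is cd b3 01 cd b3 01 cd b3 01.
byte 0: 10011101 XOR 11001101 = 01010000
byte 1: 10110101 XOR 10110011 = 00000110
byte 2: 10110101 XOR 00000001 = 10110100
byte 3: 11110001 XOR 11001101 = 00111100
byte 4: 01010110 XOR 10110011 = 11100101
byte 5: 10011011 XOR 00000001 = 10011010
byte 6: 10011101 XOR 11001101 = 01010000
byte 7: 01101110 XOR 10110011 = 11011101
byte 8: 00110110 XOR 00000001 = 00110111

5006b43ce59a50dd37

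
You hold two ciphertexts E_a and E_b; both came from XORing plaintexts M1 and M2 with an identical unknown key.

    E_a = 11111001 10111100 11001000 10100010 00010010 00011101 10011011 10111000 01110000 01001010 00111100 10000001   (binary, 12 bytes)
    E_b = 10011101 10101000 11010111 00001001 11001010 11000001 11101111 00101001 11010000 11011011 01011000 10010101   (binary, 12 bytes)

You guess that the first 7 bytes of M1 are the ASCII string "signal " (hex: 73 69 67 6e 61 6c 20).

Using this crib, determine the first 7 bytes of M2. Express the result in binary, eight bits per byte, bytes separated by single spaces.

00010111 01111101 01111000 11000101 10111001 10110000 01010100

First, E_a ⊕ E_b = (M1 ⊕ K) ⊕ (M2 ⊕ K) = M1 ⊕ M2, so the key drops out. Then M2 = (M1 ⊕ M2) ⊕ M1 over the first 7 bytes.
byte 0: (f9 xor 9d) xor 73 = 64 xor 73 = 17
byte 1: (bc xor a8) xor 69 = 14 xor 69 = 7d
byte 2: (c8 xor d7) xor 67 = 1f xor 67 = 78
byte 3: (a2 xor 09) xor 6e = ab xor 6e = c5
byte 4: (12 xor ca) xor 61 = d8 xor 61 = b9
byte 5: (1d xor c1) xor 6c = dc xor 6c = b0
byte 6: (9b xor ef) xor 20 = 74 xor 20 = 54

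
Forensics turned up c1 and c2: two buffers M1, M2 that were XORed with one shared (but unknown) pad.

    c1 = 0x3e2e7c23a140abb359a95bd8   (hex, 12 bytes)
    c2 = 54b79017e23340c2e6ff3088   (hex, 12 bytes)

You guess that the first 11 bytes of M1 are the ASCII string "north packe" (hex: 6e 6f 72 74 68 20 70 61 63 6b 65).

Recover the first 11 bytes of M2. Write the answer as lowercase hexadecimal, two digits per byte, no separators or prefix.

04f69e402b539b10dc3d0e

First, c1 ⊕ c2 = (M1 ⊕ K) ⊕ (M2 ⊕ K) = M1 ⊕ M2, so the key drops out. Then M2 = (M1 ⊕ M2) ⊕ M1 over the first 11 bytes.
byte 0: (3e ⊕ 54) ⊕ 6e = 6a ⊕ 6e = 04
byte 1: (2e ⊕ b7) ⊕ 6f = 99 ⊕ 6f = f6
byte 2: (7c ⊕ 90) ⊕ 72 = ec ⊕ 72 = 9e
byte 3: (23 ⊕ 17) ⊕ 74 = 34 ⊕ 74 = 40
byte 4: (a1 ⊕ e2) ⊕ 68 = 43 ⊕ 68 = 2b
byte 5: (40 ⊕ 33) ⊕ 20 = 73 ⊕ 20 = 53
byte 6: (ab ⊕ 40) ⊕ 70 = eb ⊕ 70 = 9b
byte 7: (b3 ⊕ c2) ⊕ 61 = 71 ⊕ 61 = 10
byte 8: (59 ⊕ e6) ⊕ 63 = bf ⊕ 63 = dc
byte 9: (a9 ⊕ ff) ⊕ 6b = 56 ⊕ 6b = 3d
byte 10: (5b ⊕ 30) ⊕ 65 = 6b ⊕ 65 = 0e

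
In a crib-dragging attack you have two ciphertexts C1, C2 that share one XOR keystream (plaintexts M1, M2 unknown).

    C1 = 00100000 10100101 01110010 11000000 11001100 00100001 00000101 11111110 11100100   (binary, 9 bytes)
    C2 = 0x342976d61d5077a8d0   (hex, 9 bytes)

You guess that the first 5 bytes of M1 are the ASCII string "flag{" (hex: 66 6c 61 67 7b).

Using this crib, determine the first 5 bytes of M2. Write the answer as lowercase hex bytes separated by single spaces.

First, C1 ⊕ C2 = (M1 ⊕ K) ⊕ (M2 ⊕ K) = M1 ⊕ M2, so the key drops out. Then M2 = (M1 ⊕ M2) ⊕ M1 over the first 5 bytes.
byte 0: (20 xor 34) xor 66 = 14 xor 66 = 72
byte 1: (a5 xor 29) xor 6c = 8c xor 6c = e0
byte 2: (72 xor 76) xor 61 = 04 xor 61 = 65
byte 3: (c0 xor d6) xor 67 = 16 xor 67 = 71
byte 4: (cc xor 1d) xor 7b = d1 xor 7b = aa

72 e0 65 71 aa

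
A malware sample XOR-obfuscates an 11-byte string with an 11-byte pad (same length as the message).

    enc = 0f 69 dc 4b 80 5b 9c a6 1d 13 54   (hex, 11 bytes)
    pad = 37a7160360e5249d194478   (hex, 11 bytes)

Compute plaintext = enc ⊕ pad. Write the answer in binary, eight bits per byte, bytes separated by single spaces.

byte 0: 0f xor 37 = 38
byte 1: 69 xor a7 = ce
byte 2: dc xor 16 = ca
byte 3: 4b xor 03 = 48
byte 4: 80 xor 60 = e0
byte 5: 5b xor e5 = be
byte 6: 9c xor 24 = b8
byte 7: a6 xor 9d = 3b
byte 8: 1d xor 19 = 04
byte 9: 13 xor 44 = 57
byte 10: 54 xor 78 = 2c

00111000 11001110 11001010 01001000 11100000 10111110 10111000 00111011 00000100 01010111 00101100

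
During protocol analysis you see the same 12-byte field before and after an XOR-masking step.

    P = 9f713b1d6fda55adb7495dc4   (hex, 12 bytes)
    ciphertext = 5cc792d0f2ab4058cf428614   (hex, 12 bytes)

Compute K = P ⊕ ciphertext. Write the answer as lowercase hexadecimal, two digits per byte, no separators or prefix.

Since ciphertext = P ⊕ K, XORing both sides with P gives K = P ⊕ ciphertext.
byte 0: 9f ^ 5c = c3
byte 1: 71 ^ c7 = b6
byte 2: 3b ^ 92 = a9
byte 3: 1d ^ d0 = cd
byte 4: 6f ^ f2 = 9d
byte 5: da ^ ab = 71
byte 6: 55 ^ 40 = 15
byte 7: ad ^ 58 = f5
byte 8: b7 ^ cf = 78
byte 9: 49 ^ 42 = 0b
byte 10: 5d ^ 86 = db
byte 11: c4 ^ 14 = d0

c3b6a9cd9d7115f5780bdbd0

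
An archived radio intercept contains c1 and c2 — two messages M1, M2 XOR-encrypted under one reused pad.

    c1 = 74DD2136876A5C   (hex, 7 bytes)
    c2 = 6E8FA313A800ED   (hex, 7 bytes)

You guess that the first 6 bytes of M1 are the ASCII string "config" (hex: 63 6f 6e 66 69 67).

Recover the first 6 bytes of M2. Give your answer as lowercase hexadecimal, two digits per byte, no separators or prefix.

793dec43460d

First, c1 ⊕ c2 = (M1 ⊕ K) ⊕ (M2 ⊕ K) = M1 ⊕ M2, so the key drops out. Then M2 = (M1 ⊕ M2) ⊕ M1 over the first 6 bytes.
byte 0: (74 xor 6e) xor 63 = 1a xor 63 = 79
byte 1: (dd xor 8f) xor 6f = 52 xor 6f = 3d
byte 2: (21 xor a3) xor 6e = 82 xor 6e = ec
byte 3: (36 xor 13) xor 66 = 25 xor 66 = 43
byte 4: (87 xor a8) xor 69 = 2f xor 69 = 46
byte 5: (6a xor 00) xor 67 = 6a xor 67 = 0d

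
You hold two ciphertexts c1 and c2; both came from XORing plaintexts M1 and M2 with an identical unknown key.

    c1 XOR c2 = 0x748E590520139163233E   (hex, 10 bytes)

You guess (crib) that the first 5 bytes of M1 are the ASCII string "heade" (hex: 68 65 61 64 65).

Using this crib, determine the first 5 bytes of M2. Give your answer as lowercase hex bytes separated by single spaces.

1c eb 38 61 45

Since c1 ⊕ c2 = M1 ⊕ M2, XORing with the guessed M1 bytes yields the corresponding M2 bytes: M2 = (c1 ⊕ c2) ⊕ M1.
74 XOR 68 = 1c
8e XOR 65 = eb
59 XOR 61 = 38
05 XOR 64 = 61
20 XOR 65 = 45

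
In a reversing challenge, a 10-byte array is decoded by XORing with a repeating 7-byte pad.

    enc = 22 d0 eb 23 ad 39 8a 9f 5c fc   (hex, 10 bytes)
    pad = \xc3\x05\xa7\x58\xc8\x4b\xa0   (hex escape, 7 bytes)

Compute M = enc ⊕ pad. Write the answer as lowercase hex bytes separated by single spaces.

e1 d5 4c 7b 65 72 2a 5c 59 5b

The 7-byte key repeats, so the effective keystream is c3 05 a7 58 c8 4b a0 c3 05 a7.
byte 0:  34 ⊕ 195 = 225
byte 1: 208 ⊕   5 = 213
byte 2: 235 ⊕ 167 =  76
byte 3:  35 ⊕  88 = 123
byte 4: 173 ⊕ 200 = 101
byte 5:  57 ⊕  75 = 114
byte 6: 138 ⊕ 160 =  42
byte 7: 159 ⊕ 195 =  92
byte 8:  92 ⊕   5 =  89
byte 9: 252 ⊕ 167 =  91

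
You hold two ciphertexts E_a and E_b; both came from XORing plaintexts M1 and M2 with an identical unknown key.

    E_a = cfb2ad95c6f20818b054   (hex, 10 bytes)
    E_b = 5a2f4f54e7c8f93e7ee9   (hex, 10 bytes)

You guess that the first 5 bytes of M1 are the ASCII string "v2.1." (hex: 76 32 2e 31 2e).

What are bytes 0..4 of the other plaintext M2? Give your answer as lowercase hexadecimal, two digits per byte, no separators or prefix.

e3afccf00f

First, E_a ⊕ E_b = (M1 ⊕ K) ⊕ (M2 ⊕ K) = M1 ⊕ M2, so the key drops out. Then M2 = (M1 ⊕ M2) ⊕ M1 over the first 5 bytes.
byte 0: (cf xor 5a) xor 76 = 95 xor 76 = e3
byte 1: (b2 xor 2f) xor 32 = 9d xor 32 = af
byte 2: (ad xor 4f) xor 2e = e2 xor 2e = cc
byte 3: (95 xor 54) xor 31 = c1 xor 31 = f0
byte 4: (c6 xor e7) xor 2e = 21 xor 2e = 0f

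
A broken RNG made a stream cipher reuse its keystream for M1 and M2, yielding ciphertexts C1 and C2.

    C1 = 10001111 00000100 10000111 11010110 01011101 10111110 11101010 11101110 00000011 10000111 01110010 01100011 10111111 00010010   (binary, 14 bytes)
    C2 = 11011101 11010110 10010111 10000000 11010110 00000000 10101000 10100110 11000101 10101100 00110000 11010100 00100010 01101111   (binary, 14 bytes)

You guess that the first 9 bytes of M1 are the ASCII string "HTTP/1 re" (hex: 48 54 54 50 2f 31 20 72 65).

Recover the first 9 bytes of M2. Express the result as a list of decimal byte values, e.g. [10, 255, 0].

[26, 134, 68, 6, 164, 143, 98, 58, 163]

First, C1 ⊕ C2 = (M1 ⊕ K) ⊕ (M2 ⊕ K) = M1 ⊕ M2, so the key drops out. Then M2 = (M1 ⊕ M2) ⊕ M1 over the first 9 bytes.
byte 0: (8f ⊕ dd) ⊕ 48 = 52 ⊕ 48 = 1a
byte 1: (04 ⊕ d6) ⊕ 54 = d2 ⊕ 54 = 86
byte 2: (87 ⊕ 97) ⊕ 54 = 10 ⊕ 54 = 44
byte 3: (d6 ⊕ 80) ⊕ 50 = 56 ⊕ 50 = 06
byte 4: (5d ⊕ d6) ⊕ 2f = 8b ⊕ 2f = a4
byte 5: (be ⊕ 00) ⊕ 31 = be ⊕ 31 = 8f
byte 6: (ea ⊕ a8) ⊕ 20 = 42 ⊕ 20 = 62
byte 7: (ee ⊕ a6) ⊕ 72 = 48 ⊕ 72 = 3a
byte 8: (03 ⊕ c5) ⊕ 65 = c6 ⊕ 65 = a3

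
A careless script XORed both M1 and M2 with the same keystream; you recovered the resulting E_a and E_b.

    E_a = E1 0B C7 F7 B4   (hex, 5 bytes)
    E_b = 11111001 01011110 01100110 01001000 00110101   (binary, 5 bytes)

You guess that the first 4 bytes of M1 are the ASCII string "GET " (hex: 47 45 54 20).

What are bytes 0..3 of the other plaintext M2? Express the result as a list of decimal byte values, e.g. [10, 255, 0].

[95, 16, 245, 159]

First, E_a ⊕ E_b = (M1 ⊕ K) ⊕ (M2 ⊕ K) = M1 ⊕ M2, so the key drops out. Then M2 = (M1 ⊕ M2) ⊕ M1 over the first 4 bytes.
byte 0: (e1 xor f9) xor 47 = 18 xor 47 = 5f
byte 1: (0b xor 5e) xor 45 = 55 xor 45 = 10
byte 2: (c7 xor 66) xor 54 = a1 xor 54 = f5
byte 3: (f7 xor 48) xor 20 = bf xor 20 = 9f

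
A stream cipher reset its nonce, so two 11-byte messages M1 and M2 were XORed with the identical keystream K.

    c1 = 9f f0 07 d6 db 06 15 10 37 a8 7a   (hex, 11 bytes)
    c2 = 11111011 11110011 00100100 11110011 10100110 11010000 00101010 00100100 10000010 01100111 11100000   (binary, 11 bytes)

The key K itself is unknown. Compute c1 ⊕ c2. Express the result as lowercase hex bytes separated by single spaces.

c1 ⊕ c2 = (M1 ⊕ K) ⊕ (M2 ⊕ K) = M1 ⊕ M2 — the shared key cancels under XOR.
10011111 xor 11111011 = 01100100
11110000 xor 11110011 = 00000011
00000111 xor 00100100 = 00100011
11010110 xor 11110011 = 00100101
11011011 xor 10100110 = 01111101
00000110 xor 11010000 = 11010110
00010101 xor 00101010 = 00111111
00010000 xor 00100100 = 00110100
00110111 xor 10000010 = 10110101
10101000 xor 01100111 = 11001111
01111010 xor 11100000 = 10011010

64 03 23 25 7d d6 3f 34 b5 cf 9a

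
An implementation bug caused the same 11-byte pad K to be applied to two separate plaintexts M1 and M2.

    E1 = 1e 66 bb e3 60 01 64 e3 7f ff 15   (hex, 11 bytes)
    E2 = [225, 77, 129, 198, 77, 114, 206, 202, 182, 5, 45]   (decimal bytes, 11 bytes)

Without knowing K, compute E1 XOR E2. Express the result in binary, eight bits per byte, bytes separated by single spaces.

11111111 00101011 00111010 00100101 00101101 01110011 10101010 00101001 11001001 11111010 00111000

E1 ⊕ E2 = (M1 ⊕ K) ⊕ (M2 ⊕ K) = M1 ⊕ M2 — the shared key cancels under XOR.
1e xor e1 = ff
66 xor 4d = 2b
bb xor 81 = 3a
e3 xor c6 = 25
60 xor 4d = 2d
01 xor 72 = 73
64 xor ce = aa
e3 xor ca = 29
7f xor b6 = c9
ff xor 05 = fa
15 xor 2d = 38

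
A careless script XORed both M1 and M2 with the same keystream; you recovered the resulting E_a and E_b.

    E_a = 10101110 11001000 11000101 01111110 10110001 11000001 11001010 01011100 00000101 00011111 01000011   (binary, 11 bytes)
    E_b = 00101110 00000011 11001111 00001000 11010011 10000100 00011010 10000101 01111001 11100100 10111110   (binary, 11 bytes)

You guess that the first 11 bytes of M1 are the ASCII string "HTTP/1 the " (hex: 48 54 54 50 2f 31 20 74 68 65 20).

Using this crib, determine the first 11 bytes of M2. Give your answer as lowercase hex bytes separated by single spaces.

c8 9f 5e 26 4d 74 f0 ad 14 9e dd

First, E_a ⊕ E_b = (M1 ⊕ K) ⊕ (M2 ⊕ K) = M1 ⊕ M2, so the key drops out. Then M2 = (M1 ⊕ M2) ⊕ M1 over the first 11 bytes.
byte 0: (ae XOR 2e) XOR 48 = 80 XOR 48 = c8
byte 1: (c8 XOR 03) XOR 54 = cb XOR 54 = 9f
byte 2: (c5 XOR cf) XOR 54 = 0a XOR 54 = 5e
byte 3: (7e XOR 08) XOR 50 = 76 XOR 50 = 26
byte 4: (b1 XOR d3) XOR 2f = 62 XOR 2f = 4d
byte 5: (c1 XOR 84) XOR 31 = 45 XOR 31 = 74
byte 6: (ca XOR 1a) XOR 20 = d0 XOR 20 = f0
byte 7: (5c XOR 85) XOR 74 = d9 XOR 74 = ad
byte 8: (05 XOR 79) XOR 68 = 7c XOR 68 = 14
byte 9: (1f XOR e4) XOR 65 = fb XOR 65 = 9e
byte 10: (43 XOR be) XOR 20 = fd XOR 20 = dd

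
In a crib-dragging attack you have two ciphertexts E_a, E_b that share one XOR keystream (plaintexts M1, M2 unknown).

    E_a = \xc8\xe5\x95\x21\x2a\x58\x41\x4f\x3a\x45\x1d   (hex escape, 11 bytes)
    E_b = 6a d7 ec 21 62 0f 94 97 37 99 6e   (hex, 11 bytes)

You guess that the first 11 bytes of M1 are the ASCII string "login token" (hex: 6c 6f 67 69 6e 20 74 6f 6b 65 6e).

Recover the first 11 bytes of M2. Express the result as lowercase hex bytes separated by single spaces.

First, E_a ⊕ E_b = (M1 ⊕ K) ⊕ (M2 ⊕ K) = M1 ⊕ M2, so the key drops out. Then M2 = (M1 ⊕ M2) ⊕ M1 over the first 11 bytes.
byte 0: (c8 ⊕ 6a) ⊕ 6c = a2 ⊕ 6c = ce
byte 1: (e5 ⊕ d7) ⊕ 6f = 32 ⊕ 6f = 5d
byte 2: (95 ⊕ ec) ⊕ 67 = 79 ⊕ 67 = 1e
byte 3: (21 ⊕ 21) ⊕ 69 = 00 ⊕ 69 = 69
byte 4: (2a ⊕ 62) ⊕ 6e = 48 ⊕ 6e = 26
byte 5: (58 ⊕ 0f) ⊕ 20 = 57 ⊕ 20 = 77
byte 6: (41 ⊕ 94) ⊕ 74 = d5 ⊕ 74 = a1
byte 7: (4f ⊕ 97) ⊕ 6f = d8 ⊕ 6f = b7
byte 8: (3a ⊕ 37) ⊕ 6b = 0d ⊕ 6b = 66
byte 9: (45 ⊕ 99) ⊕ 65 = dc ⊕ 65 = b9
byte 10: (1d ⊕ 6e) ⊕ 6e = 73 ⊕ 6e = 1d

ce 5d 1e 69 26 77 a1 b7 66 b9 1d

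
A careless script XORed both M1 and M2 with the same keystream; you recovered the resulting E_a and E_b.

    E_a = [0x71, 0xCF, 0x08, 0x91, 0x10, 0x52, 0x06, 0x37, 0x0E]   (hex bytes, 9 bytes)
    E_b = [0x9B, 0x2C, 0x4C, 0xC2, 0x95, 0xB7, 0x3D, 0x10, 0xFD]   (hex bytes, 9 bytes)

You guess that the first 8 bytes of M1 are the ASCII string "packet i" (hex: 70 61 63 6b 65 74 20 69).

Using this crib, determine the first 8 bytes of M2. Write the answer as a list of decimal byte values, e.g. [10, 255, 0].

First, E_a ⊕ E_b = (M1 ⊕ K) ⊕ (M2 ⊕ K) = M1 ⊕ M2, so the key drops out. Then M2 = (M1 ⊕ M2) ⊕ M1 over the first 8 bytes.
byte 0: (71 ^ 9b) ^ 70 = ea ^ 70 = 9a
byte 1: (cf ^ 2c) ^ 61 = e3 ^ 61 = 82
byte 2: (08 ^ 4c) ^ 63 = 44 ^ 63 = 27
byte 3: (91 ^ c2) ^ 6b = 53 ^ 6b = 38
byte 4: (10 ^ 95) ^ 65 = 85 ^ 65 = e0
byte 5: (52 ^ b7) ^ 74 = e5 ^ 74 = 91
byte 6: (06 ^ 3d) ^ 20 = 3b ^ 20 = 1b
byte 7: (37 ^ 10) ^ 69 = 27 ^ 69 = 4e

[154, 130, 39, 56, 224, 145, 27, 78]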